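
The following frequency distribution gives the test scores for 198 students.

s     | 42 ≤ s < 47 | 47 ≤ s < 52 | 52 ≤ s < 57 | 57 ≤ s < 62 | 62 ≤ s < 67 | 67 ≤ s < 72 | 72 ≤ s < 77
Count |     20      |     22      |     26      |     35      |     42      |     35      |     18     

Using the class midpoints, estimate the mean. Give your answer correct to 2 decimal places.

Midpoints: 44.5, 49.5, 54.5, 59.5, 64.5, 69.5, 74.5
Σfm = 20×44.5 + 22×49.5 + 26×54.5 + 35×59.5 + 42×64.5 + 35×69.5 + 18×74.5 = 11961
n = Σf = 198
Mean = 11961 / 198 = 60.4091

60.41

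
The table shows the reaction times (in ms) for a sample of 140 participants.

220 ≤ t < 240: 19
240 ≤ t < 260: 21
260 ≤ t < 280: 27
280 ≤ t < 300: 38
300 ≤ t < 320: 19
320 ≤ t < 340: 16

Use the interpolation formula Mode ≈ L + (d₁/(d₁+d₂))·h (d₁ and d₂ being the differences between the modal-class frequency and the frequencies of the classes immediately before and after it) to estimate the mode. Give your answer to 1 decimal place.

287.3

Modal class: 280 ≤ t < 300 (highest frequency 38).
d₁ = 38 − 27 = 11, d₂ = 38 − 19 = 19
Mode ≈ 280 + (11/(11+19)) × 20 = 280 + 7.3333 = 287.3333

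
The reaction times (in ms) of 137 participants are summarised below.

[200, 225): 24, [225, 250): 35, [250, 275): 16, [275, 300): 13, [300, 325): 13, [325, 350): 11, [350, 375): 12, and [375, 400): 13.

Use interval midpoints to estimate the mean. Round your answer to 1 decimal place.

281.1

Midpoints: 212.5, 237.5, 262.5, 287.5, 312.5, 337.5, 362.5, 387.5
Σfm = 24×212.5 + 35×237.5 + 16×262.5 + 13×287.5 + 13×312.5 + 11×337.5 + 12×362.5 + 13×387.5 = 38512.5
n = Σf = 137
Mean = 38512.5 / 137 = 281.1131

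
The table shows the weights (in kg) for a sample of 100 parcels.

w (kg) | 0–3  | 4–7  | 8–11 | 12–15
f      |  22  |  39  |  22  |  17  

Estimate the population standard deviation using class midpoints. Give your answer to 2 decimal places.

Midpoints: 1.5, 5.5, 9.5, 13.5
n = 100, Σfm = 686, mean = 6.8600
Σfm² = 6313
Σf(m − x̄)² = Σfm² − (Σfm)²/n = 6313 − 686²/100 = 1607.0400
Population variance = 1607.0400 / 100 = 16.0704
Standard deviation = √16.0704 = 4.0088

4.01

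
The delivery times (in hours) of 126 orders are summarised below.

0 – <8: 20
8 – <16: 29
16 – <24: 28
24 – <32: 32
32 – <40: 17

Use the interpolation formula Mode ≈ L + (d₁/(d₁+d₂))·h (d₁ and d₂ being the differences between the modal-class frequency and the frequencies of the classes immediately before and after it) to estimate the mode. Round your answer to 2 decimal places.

25.68

Modal class: 24 – <32 (highest frequency 32).
d₁ = 32 − 28 = 4, d₂ = 32 − 17 = 15
Mode ≈ 24 + (4/(4+15)) × 8 = 24 + 1.6842 = 25.6842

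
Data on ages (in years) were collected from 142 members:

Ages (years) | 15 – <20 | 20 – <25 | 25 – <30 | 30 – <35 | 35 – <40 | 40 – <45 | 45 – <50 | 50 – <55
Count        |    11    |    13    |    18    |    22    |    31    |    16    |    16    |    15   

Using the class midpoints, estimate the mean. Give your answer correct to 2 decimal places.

35.81

Midpoints: 17.5, 22.5, 27.5, 32.5, 37.5, 42.5, 47.5, 52.5
Σfm = 11×17.5 + 13×22.5 + 18×27.5 + 22×32.5 + 31×37.5 + 16×42.5 + 16×47.5 + 15×52.5 = 5085
n = Σf = 142
Mean = 5085 / 142 = 35.8099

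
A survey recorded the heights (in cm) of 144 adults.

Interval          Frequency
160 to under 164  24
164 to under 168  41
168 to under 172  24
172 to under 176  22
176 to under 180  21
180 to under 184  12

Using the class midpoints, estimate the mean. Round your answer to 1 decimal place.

170.3

Midpoints: 162, 166, 170, 174, 178, 182
Σfm = 24×162 + 41×166 + 24×170 + 22×174 + 21×178 + 12×182 = 24524
n = Σf = 144
Mean = 24524 / 144 = 170.3056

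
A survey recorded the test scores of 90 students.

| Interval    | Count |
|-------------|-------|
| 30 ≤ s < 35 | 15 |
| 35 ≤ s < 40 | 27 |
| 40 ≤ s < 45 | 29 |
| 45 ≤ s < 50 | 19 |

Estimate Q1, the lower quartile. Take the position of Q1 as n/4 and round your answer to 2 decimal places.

36.39

Cumulative frequencies: 15, 42, 71, 90
n = 90; position = n/4 = 22.5.
This falls in the class 35 ≤ s < 40: L = 35, F = 15, f = 27, h = 5.
Lower quartile ≈ 35 + ((22.5 − 15) / 27) × 5 = 36.3889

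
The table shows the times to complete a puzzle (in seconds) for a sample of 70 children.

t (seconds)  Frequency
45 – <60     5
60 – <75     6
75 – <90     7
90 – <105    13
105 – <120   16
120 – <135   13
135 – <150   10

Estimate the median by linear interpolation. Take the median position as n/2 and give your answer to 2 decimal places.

Cumulative frequencies: 5, 11, 18, 31, 47, 60, 70
n = 70; position = n/2 = 35.
This falls in the class 105 – <120: L = 105, F = 31, f = 16, h = 15.
Median ≈ 105 + ((35 − 31) / 16) × 15 = 108.7500

108.75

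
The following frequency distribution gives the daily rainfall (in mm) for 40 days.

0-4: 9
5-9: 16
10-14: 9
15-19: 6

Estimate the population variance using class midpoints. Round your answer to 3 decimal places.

Midpoints: 2, 7, 12, 17
n = 40, Σfm = 340, mean = 8.5000
Σfm² = 3850
Σf(m − x̄)² = Σfm² − (Σfm)²/n = 3850 − 340²/40 = 960.0000
Population variance = 960.0000 / 40 = 24.0000

24.000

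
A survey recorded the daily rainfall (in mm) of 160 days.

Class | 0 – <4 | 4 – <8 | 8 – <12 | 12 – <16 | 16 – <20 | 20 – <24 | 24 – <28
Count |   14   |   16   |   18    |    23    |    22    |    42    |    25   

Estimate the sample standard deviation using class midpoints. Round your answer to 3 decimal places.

Midpoints: 2, 6, 10, 14, 18, 22, 26
n = 160, Σfm = 2596, mean = 16.2250
Σfm² = 51296
Σf(m − x̄)² = Σfm² − (Σfm)²/n = 51296 − 2596²/160 = 9175.9000
Sample variance = 9175.9000 / 159 = 57.7101
Standard deviation = √57.7101 = 7.5967

7.597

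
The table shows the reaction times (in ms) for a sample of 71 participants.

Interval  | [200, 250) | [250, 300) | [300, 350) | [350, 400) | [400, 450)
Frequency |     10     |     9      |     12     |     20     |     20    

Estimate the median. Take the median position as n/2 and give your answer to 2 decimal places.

361.25

Cumulative frequencies: 10, 19, 31, 51, 71
n = 71; position = n/2 = 35.5.
This falls in the class [350, 400): L = 350, F = 31, f = 20, h = 50.
Median ≈ 350 + ((35.5 − 31) / 20) × 50 = 361.2500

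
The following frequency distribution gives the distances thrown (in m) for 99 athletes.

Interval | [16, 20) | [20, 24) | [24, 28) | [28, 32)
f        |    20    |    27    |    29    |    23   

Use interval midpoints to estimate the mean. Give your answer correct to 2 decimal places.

Midpoints: 18, 22, 26, 30
Σfm = 20×18 + 27×22 + 29×26 + 23×30 = 2398
n = Σf = 99
Mean = 2398 / 99 = 24.2222

24.22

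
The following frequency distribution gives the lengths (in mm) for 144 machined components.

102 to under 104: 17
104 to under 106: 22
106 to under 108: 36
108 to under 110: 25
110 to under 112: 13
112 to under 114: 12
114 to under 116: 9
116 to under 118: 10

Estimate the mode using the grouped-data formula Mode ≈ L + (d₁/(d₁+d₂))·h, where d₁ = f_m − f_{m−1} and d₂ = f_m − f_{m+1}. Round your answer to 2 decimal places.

Modal class: 106 to under 108 (highest frequency 36).
d₁ = 36 − 22 = 14, d₂ = 36 − 25 = 11
Mode ≈ 106 + (14/(14+11)) × 2 = 106 + 1.1200 = 107.1200

107.12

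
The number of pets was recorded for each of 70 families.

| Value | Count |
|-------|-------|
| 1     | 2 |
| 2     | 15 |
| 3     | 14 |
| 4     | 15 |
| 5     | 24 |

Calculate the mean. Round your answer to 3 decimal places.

3.629

Values: 1, 2, 3, 4, 5
Σfx = 2×1 + 15×2 + 14×3 + 15×4 + 24×5 = 254
n = Σf = 70
Mean = 254 / 70 = 3.6286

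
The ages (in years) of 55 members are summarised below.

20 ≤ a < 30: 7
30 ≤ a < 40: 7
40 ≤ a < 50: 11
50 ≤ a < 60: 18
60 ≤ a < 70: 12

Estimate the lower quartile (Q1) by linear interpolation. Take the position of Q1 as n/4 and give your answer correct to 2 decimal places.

Cumulative frequencies: 7, 14, 25, 43, 55
n = 55; position = n/4 = 13.75.
This falls in the class 30 ≤ a < 40: L = 30, F = 7, f = 7, h = 10.
Lower quartile ≈ 30 + ((13.75 − 7) / 7) × 10 = 39.6429

39.64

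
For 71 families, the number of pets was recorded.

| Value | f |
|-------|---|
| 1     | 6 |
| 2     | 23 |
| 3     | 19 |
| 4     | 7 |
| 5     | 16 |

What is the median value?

3

Cumulative frequencies: 6, 29, 48, 55, 71
n = 71, so the median is the value in position (n+1)/2 = 36.
Position 36 falls at value 3.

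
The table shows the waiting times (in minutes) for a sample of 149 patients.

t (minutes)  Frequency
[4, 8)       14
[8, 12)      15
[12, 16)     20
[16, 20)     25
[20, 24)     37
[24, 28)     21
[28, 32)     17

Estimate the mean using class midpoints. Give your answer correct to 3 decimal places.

Midpoints: 6, 10, 14, 18, 22, 26, 30
Σfm = 14×6 + 15×10 + 20×14 + 25×18 + 37×22 + 21×26 + 17×30 = 2834
n = Σf = 149
Mean = 2834 / 149 = 19.0201

19.020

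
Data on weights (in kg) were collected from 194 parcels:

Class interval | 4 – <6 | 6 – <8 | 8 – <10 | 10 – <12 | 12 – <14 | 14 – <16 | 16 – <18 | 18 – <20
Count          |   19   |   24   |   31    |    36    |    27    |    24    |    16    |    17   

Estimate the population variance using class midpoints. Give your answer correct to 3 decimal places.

Midpoints: 5, 7, 9, 11, 13, 15, 17, 19
n = 194, Σfm = 2244, mean = 11.5670
Σfm² = 29242
Σf(m − x̄)² = Σfm² − (Σfm)²/n = 29242 − 2244²/194 = 3285.6289
Population variance = 3285.6289 / 194 = 16.9362

16.936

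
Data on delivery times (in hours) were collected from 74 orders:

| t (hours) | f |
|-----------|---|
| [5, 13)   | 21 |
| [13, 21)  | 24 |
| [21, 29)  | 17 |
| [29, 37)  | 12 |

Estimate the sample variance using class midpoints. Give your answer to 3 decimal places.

70.658

Midpoints: 9, 17, 25, 33
n = 74, Σfm = 1418, mean = 19.1622
Σfm² = 32330
Σf(m − x̄)² = Σfm² − (Σfm)²/n = 32330 − 1418²/74 = 5158.0541
Sample variance = 5158.0541 / 73 = 70.6583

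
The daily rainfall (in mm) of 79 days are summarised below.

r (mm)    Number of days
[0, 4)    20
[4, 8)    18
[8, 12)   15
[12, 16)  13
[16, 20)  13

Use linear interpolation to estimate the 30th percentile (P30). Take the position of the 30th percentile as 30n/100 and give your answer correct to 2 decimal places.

Cumulative frequencies: 20, 38, 53, 66, 79
n = 79; position = 30n/100 = 23.7.
This falls in the class [4, 8): L = 4, F = 20, f = 18, h = 4.
30th percentile ≈ 4 + ((23.7 − 20) / 18) × 4 = 4.8222

4.82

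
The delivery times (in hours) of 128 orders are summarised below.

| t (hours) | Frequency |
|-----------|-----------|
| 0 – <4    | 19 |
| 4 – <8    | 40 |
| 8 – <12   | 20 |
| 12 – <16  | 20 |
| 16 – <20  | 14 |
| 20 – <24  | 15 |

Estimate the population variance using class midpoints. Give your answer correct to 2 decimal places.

Midpoints: 2, 6, 10, 14, 18, 22
n = 128, Σfm = 1340, mean = 10.4688
Σfm² = 19232
Σf(m − x̄)² = Σfm² − (Σfm)²/n = 19232 − 1340²/128 = 5203.8750
Population variance = 5203.8750 / 128 = 40.6553

40.66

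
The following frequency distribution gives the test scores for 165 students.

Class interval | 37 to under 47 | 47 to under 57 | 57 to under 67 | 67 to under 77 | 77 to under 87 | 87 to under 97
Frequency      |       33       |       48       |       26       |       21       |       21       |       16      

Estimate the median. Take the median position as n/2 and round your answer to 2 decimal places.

Cumulative frequencies: 33, 81, 107, 128, 149, 165
n = 165; position = n/2 = 82.5.
This falls in the class 57 to under 67: L = 57, F = 81, f = 26, h = 10.
Median ≈ 57 + ((82.5 − 81) / 26) × 10 = 57.5769

57.58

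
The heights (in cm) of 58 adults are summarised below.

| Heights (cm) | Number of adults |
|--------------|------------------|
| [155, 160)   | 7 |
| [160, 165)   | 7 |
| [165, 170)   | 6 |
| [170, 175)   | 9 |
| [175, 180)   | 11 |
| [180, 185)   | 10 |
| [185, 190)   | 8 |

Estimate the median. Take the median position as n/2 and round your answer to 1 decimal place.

175.0

Cumulative frequencies: 7, 14, 20, 29, 40, 50, 58
n = 58; position = n/2 = 29.
This falls in the class [170, 175): L = 170, F = 20, f = 9, h = 5.
Median ≈ 170 + ((29 − 20) / 9) × 5 = 175.0000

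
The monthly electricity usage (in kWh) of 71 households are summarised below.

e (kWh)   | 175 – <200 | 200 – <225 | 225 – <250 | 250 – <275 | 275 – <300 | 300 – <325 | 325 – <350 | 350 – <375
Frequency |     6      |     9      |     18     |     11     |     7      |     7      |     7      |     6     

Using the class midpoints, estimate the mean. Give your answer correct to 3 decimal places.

266.725

Midpoints: 187.5, 212.5, 237.5, 262.5, 287.5, 312.5, 337.5, 362.5
Σfm = 6×187.5 + 9×212.5 + 18×237.5 + 11×262.5 + 7×287.5 + 7×312.5 + 7×337.5 + 6×362.5 = 18937.5
n = Σf = 71
Mean = 18937.5 / 71 = 266.7254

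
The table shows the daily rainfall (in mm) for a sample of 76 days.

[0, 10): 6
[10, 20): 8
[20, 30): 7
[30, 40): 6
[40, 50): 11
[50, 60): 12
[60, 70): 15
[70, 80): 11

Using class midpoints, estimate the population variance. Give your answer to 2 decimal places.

Midpoints: 5, 15, 25, 35, 45, 55, 65, 75
n = 76, Σfm = 3490, mean = 45.9211
Σfm² = 197500
Σf(m − x̄)² = Σfm² − (Σfm)²/n = 197500 − 3490²/76 = 37235.5263
Population variance = 37235.5263 / 76 = 489.9411

489.94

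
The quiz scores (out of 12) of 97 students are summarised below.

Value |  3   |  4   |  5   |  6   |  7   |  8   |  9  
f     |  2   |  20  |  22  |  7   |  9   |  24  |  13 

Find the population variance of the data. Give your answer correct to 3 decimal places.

Values: 3, 4, 5, 6, 7, 8, 9
n = 97, Σfx = 610, mean = 6.2887
Σfx² = 4170
Σf(x − x̄)² = Σfx² − (Σfx)²/n = 4170 − 610²/97 = 333.9175
Population variance = 333.9175 / 97 = 3.4424

3.442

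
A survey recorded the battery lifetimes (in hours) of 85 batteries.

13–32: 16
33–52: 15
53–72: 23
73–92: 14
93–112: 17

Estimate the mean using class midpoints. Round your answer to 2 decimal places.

Midpoints: 22.5, 42.5, 62.5, 82.5, 102.5
Σfm = 16×22.5 + 15×42.5 + 23×62.5 + 14×82.5 + 17×102.5 = 5332.5
n = Σf = 85
Mean = 5332.5 / 85 = 62.7353

62.74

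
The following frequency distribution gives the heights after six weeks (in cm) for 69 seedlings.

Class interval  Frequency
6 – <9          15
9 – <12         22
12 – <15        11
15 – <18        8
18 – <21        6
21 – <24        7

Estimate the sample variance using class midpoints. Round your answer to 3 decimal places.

23.194

Midpoints: 7.5, 10.5, 13.5, 16.5, 19.5, 22.5
n = 69, Σfm = 898.5, mean = 13.0217
Σfm² = 13277.25
Σf(m − x̄)² = Σfm² − (Σfm)²/n = 13277.25 − 898.5²/69 = 1577.2174
Sample variance = 1577.2174 / 68 = 23.1944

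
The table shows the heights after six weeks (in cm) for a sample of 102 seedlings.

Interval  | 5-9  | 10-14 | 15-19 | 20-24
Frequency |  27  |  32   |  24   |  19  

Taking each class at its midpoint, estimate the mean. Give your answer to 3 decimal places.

13.716

Midpoints: 7, 12, 17, 22
Σfm = 27×7 + 32×12 + 24×17 + 19×22 = 1399
n = Σf = 102
Mean = 1399 / 102 = 13.7157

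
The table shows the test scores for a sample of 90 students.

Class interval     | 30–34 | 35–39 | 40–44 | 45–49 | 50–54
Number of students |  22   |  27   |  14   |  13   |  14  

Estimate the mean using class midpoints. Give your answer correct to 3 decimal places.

Midpoints: 32, 37, 42, 47, 52
Σfm = 22×32 + 27×37 + 14×42 + 13×47 + 14×52 = 3630
n = Σf = 90
Mean = 3630 / 90 = 40.3333

40.333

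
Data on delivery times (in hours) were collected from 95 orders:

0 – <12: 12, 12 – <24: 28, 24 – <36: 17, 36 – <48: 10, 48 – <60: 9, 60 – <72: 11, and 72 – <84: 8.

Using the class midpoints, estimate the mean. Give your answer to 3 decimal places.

35.179

Midpoints: 6, 18, 30, 42, 54, 66, 78
Σfm = 12×6 + 28×18 + 17×30 + 10×42 + 9×54 + 11×66 + 8×78 = 3342
n = Σf = 95
Mean = 3342 / 95 = 35.1789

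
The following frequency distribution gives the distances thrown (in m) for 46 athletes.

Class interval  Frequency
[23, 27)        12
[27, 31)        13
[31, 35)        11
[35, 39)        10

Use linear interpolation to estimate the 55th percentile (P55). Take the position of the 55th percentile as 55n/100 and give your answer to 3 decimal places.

31.109

Cumulative frequencies: 12, 25, 36, 46
n = 46; position = 55n/100 = 25.3.
This falls in the class [31, 35): L = 31, F = 25, f = 11, h = 4.
55th percentile ≈ 31 + ((25.3 − 25) / 11) × 4 = 31.1091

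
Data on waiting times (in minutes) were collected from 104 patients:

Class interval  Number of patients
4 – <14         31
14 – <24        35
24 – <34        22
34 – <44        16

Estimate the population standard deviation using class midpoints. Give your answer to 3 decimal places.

Midpoints: 9, 19, 29, 39
n = 104, Σfm = 2206, mean = 21.2115
Σfm² = 57984
Σf(m − x̄)² = Σfm² − (Σfm)²/n = 57984 − 2206²/104 = 11191.3462
Population variance = 11191.3462 / 104 = 107.6091
Standard deviation = √107.6091 = 10.3735

10.373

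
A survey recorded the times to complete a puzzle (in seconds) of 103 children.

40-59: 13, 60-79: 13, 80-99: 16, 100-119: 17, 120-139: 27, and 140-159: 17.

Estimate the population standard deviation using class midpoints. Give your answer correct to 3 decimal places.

Midpoints: 49.5, 69.5, 89.5, 109.5, 129.5, 149.5
n = 103, Σfm = 10878.5, mean = 105.6165
Σfm² = 1259395.75
Σf(m − x̄)² = Σfm² − (Σfm)²/n = 1259395.75 − 10878.5²/103 = 110446.6019
Population variance = 110446.6019 / 103 = 1072.2971
Standard deviation = √1072.2971 = 32.7459

32.746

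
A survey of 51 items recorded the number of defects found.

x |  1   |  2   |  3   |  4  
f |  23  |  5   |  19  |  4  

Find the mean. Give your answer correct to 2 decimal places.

2.08

Values: 1, 2, 3, 4
Σfx = 23×1 + 5×2 + 19×3 + 4×4 = 106
n = Σf = 51
Mean = 106 / 51 = 2.0784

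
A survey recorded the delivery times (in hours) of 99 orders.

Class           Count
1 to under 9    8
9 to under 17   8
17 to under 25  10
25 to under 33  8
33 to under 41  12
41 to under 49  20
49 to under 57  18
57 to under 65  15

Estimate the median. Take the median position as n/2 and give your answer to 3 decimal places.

42.400

Cumulative frequencies: 8, 16, 26, 34, 46, 66, 84, 99
n = 99; position = n/2 = 49.5.
This falls in the class 41 to under 49: L = 41, F = 46, f = 20, h = 8.
Median ≈ 41 + ((49.5 − 46) / 20) × 8 = 42.4000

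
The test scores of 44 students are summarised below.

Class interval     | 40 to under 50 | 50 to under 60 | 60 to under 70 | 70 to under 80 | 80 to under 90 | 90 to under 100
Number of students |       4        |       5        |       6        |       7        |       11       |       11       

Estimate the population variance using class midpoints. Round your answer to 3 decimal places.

264.618

Midpoints: 45, 55, 65, 75, 85, 95
n = 44, Σfm = 3350, mean = 76.1364
Σfm² = 266700
Σf(m − x̄)² = Σfm² − (Σfm)²/n = 266700 − 3350²/44 = 11643.1818
Population variance = 11643.1818 / 44 = 264.6178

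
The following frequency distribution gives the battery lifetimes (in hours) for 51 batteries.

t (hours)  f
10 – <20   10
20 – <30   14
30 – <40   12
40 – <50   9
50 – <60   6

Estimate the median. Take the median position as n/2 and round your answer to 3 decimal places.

31.250

Cumulative frequencies: 10, 24, 36, 45, 51
n = 51; position = n/2 = 25.5.
This falls in the class 30 – <40: L = 30, F = 24, f = 12, h = 10.
Median ≈ 30 + ((25.5 − 24) / 12) × 10 = 31.2500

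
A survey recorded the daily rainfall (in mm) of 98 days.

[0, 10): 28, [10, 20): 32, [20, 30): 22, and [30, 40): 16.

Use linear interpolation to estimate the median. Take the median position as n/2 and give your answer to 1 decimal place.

16.6

Cumulative frequencies: 28, 60, 82, 98
n = 98; position = n/2 = 49.
This falls in the class [10, 20): L = 10, F = 28, f = 32, h = 10.
Median ≈ 10 + ((49 − 28) / 32) × 10 = 16.5625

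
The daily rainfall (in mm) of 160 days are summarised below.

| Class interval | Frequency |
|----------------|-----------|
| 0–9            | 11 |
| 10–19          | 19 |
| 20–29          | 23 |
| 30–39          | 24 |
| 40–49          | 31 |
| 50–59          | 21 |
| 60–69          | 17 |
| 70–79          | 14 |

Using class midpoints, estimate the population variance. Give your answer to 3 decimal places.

Midpoints: 4.5, 14.5, 24.5, 34.5, 44.5, 54.5, 64.5, 74.5
n = 160, Σfm = 6380, mean = 39.8750
Σfm² = 318780
Σf(m − x̄)² = Σfm² − (Σfm)²/n = 318780 − 6380²/160 = 64377.5000
Population variance = 64377.5000 / 160 = 402.3594

402.359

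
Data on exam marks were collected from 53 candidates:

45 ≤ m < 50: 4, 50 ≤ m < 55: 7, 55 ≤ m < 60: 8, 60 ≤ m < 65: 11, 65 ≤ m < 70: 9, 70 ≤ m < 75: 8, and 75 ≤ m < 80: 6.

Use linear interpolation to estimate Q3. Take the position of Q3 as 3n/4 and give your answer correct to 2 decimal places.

70.47

Cumulative frequencies: 4, 11, 19, 30, 39, 47, 53
n = 53; position = 3n/4 = 39.75.
This falls in the class 70 ≤ m < 75: L = 70, F = 39, f = 8, h = 5.
Upper quartile ≈ 70 + ((39.75 − 39) / 8) × 5 = 70.4688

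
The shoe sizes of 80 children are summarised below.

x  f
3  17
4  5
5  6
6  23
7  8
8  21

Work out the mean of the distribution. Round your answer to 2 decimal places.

Values: 3, 4, 5, 6, 7, 8
Σfx = 17×3 + 5×4 + 6×5 + 23×6 + 8×7 + 21×8 = 463
n = Σf = 80
Mean = 463 / 80 = 5.7875

5.79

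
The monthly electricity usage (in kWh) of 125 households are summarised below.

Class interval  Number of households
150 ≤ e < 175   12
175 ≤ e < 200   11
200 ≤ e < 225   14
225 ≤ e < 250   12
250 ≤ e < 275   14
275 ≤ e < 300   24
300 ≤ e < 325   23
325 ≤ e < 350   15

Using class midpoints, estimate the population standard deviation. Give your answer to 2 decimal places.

55.21

Midpoints: 162.5, 187.5, 212.5, 237.5, 262.5, 287.5, 312.5, 337.5
n = 125, Σfm = 32662.5, mean = 261.3000
Σfm² = 8915781.25
Σf(m − x̄)² = Σfm² − (Σfm)²/n = 8915781.25 − 32662.5²/125 = 381070.0000
Population variance = 381070.0000 / 125 = 3048.5600
Standard deviation = √3048.5600 = 55.2138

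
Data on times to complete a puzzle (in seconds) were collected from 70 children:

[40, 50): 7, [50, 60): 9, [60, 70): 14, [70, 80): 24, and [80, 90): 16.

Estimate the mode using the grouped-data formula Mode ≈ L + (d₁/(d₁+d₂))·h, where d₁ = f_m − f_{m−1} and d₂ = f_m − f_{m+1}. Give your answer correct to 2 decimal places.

75.56

Modal class: [70, 80) (highest frequency 24).
d₁ = 24 − 14 = 10, d₂ = 24 − 16 = 8
Mode ≈ 70 + (10/(10+8)) × 10 = 70 + 5.5556 = 75.5556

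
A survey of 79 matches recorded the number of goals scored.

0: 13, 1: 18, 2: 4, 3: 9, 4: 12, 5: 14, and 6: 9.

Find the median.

3

Cumulative frequencies: 13, 31, 35, 44, 56, 70, 79
n = 79, so the median is the value in position (n+1)/2 = 40.
Position 40 falls at value 3.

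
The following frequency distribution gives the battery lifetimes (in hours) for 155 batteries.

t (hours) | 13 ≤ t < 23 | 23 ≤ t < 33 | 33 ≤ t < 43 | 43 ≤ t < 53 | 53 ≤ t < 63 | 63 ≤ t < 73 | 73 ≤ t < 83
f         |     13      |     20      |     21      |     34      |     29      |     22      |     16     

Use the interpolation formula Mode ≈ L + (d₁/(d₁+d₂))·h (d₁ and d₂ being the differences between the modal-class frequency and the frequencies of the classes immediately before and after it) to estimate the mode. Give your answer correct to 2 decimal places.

Modal class: 43 ≤ t < 53 (highest frequency 34).
d₁ = 34 − 21 = 13, d₂ = 34 − 29 = 5
Mode ≈ 43 + (13/(13+5)) × 10 = 43 + 7.2222 = 50.2222

50.22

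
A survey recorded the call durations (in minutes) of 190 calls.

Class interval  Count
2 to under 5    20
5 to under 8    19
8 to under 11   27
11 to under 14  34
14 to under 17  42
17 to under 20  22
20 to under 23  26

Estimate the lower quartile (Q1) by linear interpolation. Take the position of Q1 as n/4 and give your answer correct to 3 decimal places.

8.944

Cumulative frequencies: 20, 39, 66, 100, 142, 164, 190
n = 190; position = n/4 = 47.5.
This falls in the class 8 to under 11: L = 8, F = 39, f = 27, h = 3.
Lower quartile ≈ 8 + ((47.5 − 39) / 27) × 3 = 8.9444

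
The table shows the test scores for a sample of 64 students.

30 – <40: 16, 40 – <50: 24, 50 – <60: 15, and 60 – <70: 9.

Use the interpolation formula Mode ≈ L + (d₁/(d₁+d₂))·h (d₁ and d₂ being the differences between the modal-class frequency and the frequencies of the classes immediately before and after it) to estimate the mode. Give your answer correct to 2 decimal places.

44.71

Modal class: 40 – <50 (highest frequency 24).
d₁ = 24 − 16 = 8, d₂ = 24 − 15 = 9
Mode ≈ 40 + (8/(8+9)) × 10 = 40 + 4.7059 = 44.7059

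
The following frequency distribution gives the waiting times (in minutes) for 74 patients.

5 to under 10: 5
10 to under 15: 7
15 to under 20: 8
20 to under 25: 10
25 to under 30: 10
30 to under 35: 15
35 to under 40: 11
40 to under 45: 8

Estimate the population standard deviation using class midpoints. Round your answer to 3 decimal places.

10.324

Midpoints: 7.5, 12.5, 17.5, 22.5, 27.5, 32.5, 37.5, 42.5
n = 74, Σfm = 2005, mean = 27.0946
Σfm² = 62212.5
Σf(m − x̄)² = Σfm² − (Σfm)²/n = 62212.5 − 2005²/74 = 7887.8378
Population variance = 7887.8378 / 74 = 106.5924
Standard deviation = √106.5924 = 10.3244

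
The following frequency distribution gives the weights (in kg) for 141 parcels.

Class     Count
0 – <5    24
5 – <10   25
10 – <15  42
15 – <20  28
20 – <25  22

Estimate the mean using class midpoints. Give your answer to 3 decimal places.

Midpoints: 2.5, 7.5, 12.5, 17.5, 22.5
Σfm = 24×2.5 + 25×7.5 + 42×12.5 + 28×17.5 + 22×22.5 = 1757.5
n = Σf = 141
Mean = 1757.5 / 141 = 12.4645

12.465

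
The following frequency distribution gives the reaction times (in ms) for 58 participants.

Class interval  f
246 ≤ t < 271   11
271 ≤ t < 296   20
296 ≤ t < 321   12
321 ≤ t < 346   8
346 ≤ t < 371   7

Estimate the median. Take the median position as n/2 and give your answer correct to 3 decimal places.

293.500

Cumulative frequencies: 11, 31, 43, 51, 58
n = 58; position = n/2 = 29.
This falls in the class 271 ≤ t < 296: L = 271, F = 11, f = 20, h = 25.
Median ≈ 271 + ((29 − 11) / 20) × 25 = 293.5000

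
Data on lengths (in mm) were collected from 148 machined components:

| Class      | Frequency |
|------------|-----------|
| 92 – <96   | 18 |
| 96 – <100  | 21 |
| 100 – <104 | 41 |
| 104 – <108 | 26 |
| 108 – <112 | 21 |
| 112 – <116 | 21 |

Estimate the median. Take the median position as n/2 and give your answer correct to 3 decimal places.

103.415

Cumulative frequencies: 18, 39, 80, 106, 127, 148
n = 148; position = n/2 = 74.
This falls in the class 100 – <104: L = 100, F = 39, f = 41, h = 4.
Median ≈ 100 + ((74 − 39) / 41) × 4 = 103.4146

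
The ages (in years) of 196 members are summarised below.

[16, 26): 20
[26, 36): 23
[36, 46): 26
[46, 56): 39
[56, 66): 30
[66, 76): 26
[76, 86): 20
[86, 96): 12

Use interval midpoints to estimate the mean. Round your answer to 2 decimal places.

53.96

Midpoints: 21, 31, 41, 51, 61, 71, 81, 91
Σfm = 20×21 + 23×31 + 26×41 + 39×51 + 30×61 + 26×71 + 20×81 + 12×91 = 10576
n = Σf = 196
Mean = 10576 / 196 = 53.9592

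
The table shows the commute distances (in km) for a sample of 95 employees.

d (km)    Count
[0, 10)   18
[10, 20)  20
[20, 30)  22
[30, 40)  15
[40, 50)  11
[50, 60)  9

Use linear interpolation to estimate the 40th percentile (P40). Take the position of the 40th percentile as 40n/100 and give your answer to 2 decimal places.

20.00

Cumulative frequencies: 18, 38, 60, 75, 86, 95
n = 95; position = 40n/100 = 38.
This falls in the class [10, 20): L = 10, F = 18, f = 20, h = 10.
40th percentile ≈ 10 + ((38 − 18) / 20) × 10 = 20.0000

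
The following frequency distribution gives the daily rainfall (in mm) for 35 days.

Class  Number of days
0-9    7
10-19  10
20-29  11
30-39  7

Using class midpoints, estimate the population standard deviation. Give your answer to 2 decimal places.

10.25

Midpoints: 4.5, 14.5, 24.5, 34.5
n = 35, Σfm = 687.5, mean = 19.6429
Σfm² = 17178.75
Σf(m − x̄)² = Σfm² − (Σfm)²/n = 17178.75 − 687.5²/35 = 3674.2857
Population variance = 3674.2857 / 35 = 104.9796
Standard deviation = √104.9796 = 10.2460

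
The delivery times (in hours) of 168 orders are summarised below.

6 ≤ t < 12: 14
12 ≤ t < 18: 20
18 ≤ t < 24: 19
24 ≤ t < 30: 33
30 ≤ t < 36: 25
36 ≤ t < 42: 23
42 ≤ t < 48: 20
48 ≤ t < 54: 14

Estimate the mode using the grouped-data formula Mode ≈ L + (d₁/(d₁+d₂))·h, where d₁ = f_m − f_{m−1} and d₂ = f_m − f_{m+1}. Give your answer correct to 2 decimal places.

Modal class: 24 ≤ t < 30 (highest frequency 33).
d₁ = 33 − 19 = 14, d₂ = 33 − 25 = 8
Mode ≈ 24 + (14/(14+8)) × 6 = 24 + 3.8182 = 27.8182

27.82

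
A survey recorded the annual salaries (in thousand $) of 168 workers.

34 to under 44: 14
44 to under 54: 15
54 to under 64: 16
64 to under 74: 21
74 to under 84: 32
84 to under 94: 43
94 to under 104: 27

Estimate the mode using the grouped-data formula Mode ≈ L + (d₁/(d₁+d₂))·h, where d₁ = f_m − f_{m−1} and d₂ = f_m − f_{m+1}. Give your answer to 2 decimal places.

88.07

Modal class: 84 to under 94 (highest frequency 43).
d₁ = 43 − 32 = 11, d₂ = 43 − 27 = 16
Mode ≈ 84 + (11/(11+16)) × 10 = 84 + 4.0741 = 88.0741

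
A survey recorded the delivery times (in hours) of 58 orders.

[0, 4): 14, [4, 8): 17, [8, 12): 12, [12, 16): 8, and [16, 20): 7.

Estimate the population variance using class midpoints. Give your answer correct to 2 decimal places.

27.55

Midpoints: 2, 6, 10, 14, 18
n = 58, Σfm = 488, mean = 8.4138
Σfm² = 5704
Σf(m − x̄)² = Σfm² − (Σfm)²/n = 5704 − 488²/58 = 1598.0690
Population variance = 1598.0690 / 58 = 27.5529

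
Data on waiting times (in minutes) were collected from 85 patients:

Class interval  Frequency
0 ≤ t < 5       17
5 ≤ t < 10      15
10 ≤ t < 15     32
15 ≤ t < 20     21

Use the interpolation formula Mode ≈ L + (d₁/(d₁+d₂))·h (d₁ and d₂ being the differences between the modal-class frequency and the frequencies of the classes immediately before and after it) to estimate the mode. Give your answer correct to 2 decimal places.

13.04

Modal class: 10 ≤ t < 15 (highest frequency 32).
d₁ = 32 − 15 = 17, d₂ = 32 − 21 = 11
Mode ≈ 10 + (17/(17+11)) × 5 = 10 + 3.0357 = 13.0357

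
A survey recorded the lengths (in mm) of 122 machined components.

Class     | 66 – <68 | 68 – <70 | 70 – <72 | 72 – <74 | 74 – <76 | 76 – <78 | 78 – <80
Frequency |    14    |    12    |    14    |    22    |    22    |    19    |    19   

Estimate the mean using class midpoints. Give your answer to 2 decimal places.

Midpoints: 67, 69, 71, 73, 75, 77, 79
Σfm = 14×67 + 12×69 + 14×71 + 22×73 + 22×75 + 19×77 + 19×79 = 8980
n = Σf = 122
Mean = 8980 / 122 = 73.6066

73.61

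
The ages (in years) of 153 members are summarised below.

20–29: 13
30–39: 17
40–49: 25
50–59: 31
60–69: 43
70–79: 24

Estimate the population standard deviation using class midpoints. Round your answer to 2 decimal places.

Midpoints: 24.5, 34.5, 44.5, 54.5, 64.5, 74.5
n = 153, Σfm = 8268.5, mean = 54.0425
Σfm² = 481718.25
Σf(m − x̄)² = Σfm² − (Σfm)²/n = 481718.25 − 8268.5²/153 = 34867.9739
Population variance = 34867.9739 / 153 = 227.8953
Standard deviation = √227.8953 = 15.0962

15.10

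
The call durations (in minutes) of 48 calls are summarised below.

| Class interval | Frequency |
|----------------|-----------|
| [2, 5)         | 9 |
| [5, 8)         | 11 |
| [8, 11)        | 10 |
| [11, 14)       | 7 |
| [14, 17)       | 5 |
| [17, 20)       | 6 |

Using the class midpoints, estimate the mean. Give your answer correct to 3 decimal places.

9.875

Midpoints: 3.5, 6.5, 9.5, 12.5, 15.5, 18.5
Σfm = 9×3.5 + 11×6.5 + 10×9.5 + 7×12.5 + 5×15.5 + 6×18.5 = 474
n = Σf = 48
Mean = 474 / 48 = 9.8750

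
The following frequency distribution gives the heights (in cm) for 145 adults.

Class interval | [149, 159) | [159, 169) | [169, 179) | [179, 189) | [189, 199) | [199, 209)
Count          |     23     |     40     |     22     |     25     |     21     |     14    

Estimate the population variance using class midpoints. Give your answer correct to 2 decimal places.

250.59

Midpoints: 154, 164, 174, 184, 194, 204
n = 145, Σfm = 25460, mean = 175.5862
Σfm² = 4506760
Σf(m − x̄)² = Σfm² − (Σfm)²/n = 4506760 − 25460²/145 = 36335.1724
Population variance = 36335.1724 / 145 = 250.5874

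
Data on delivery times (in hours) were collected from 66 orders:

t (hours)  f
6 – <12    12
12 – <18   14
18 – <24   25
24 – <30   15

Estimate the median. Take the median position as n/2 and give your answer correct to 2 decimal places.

19.68

Cumulative frequencies: 12, 26, 51, 66
n = 66; position = n/2 = 33.
This falls in the class 18 – <24: L = 18, F = 26, f = 25, h = 6.
Median ≈ 18 + ((33 − 26) / 25) × 6 = 19.6800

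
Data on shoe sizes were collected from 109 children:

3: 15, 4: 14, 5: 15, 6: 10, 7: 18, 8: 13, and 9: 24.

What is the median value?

Cumulative frequencies: 15, 29, 44, 54, 72, 85, 109
n = 109, so the median is the value in position (n+1)/2 = 55.
Position 55 falls at value 7.

7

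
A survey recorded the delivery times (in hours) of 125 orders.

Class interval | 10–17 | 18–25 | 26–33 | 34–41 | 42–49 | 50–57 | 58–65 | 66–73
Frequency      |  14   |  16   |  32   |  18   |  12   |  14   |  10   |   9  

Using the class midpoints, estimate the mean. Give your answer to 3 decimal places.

37.500

Midpoints: 13.5, 21.5, 29.5, 37.5, 45.5, 53.5, 61.5, 69.5
Σfm = 14×13.5 + 16×21.5 + 32×29.5 + 18×37.5 + 12×45.5 + 14×53.5 + 10×61.5 + 9×69.5 = 4687.5
n = Σf = 125
Mean = 4687.5 / 125 = 37.5000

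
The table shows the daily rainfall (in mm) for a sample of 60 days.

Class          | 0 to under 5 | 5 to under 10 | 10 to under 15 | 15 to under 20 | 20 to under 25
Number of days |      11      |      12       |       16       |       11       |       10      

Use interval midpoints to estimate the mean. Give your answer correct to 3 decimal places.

12.250

Midpoints: 2.5, 7.5, 12.5, 17.5, 22.5
Σfm = 11×2.5 + 12×7.5 + 16×12.5 + 11×17.5 + 10×22.5 = 735
n = Σf = 60
Mean = 735 / 60 = 12.2500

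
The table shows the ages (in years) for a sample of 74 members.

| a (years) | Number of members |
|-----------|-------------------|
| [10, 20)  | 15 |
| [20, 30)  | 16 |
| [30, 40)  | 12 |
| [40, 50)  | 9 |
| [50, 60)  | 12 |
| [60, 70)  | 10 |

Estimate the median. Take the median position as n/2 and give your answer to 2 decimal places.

Cumulative frequencies: 15, 31, 43, 52, 64, 74
n = 74; position = n/2 = 37.
This falls in the class [30, 40): L = 30, F = 31, f = 12, h = 10.
Median ≈ 30 + ((37 − 31) / 12) × 10 = 35.0000

35.00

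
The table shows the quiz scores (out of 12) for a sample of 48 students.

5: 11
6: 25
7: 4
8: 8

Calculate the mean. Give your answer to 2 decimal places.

Values: 5, 6, 7, 8
Σfx = 11×5 + 25×6 + 4×7 + 8×8 = 297
n = Σf = 48
Mean = 297 / 48 = 6.1875

6.19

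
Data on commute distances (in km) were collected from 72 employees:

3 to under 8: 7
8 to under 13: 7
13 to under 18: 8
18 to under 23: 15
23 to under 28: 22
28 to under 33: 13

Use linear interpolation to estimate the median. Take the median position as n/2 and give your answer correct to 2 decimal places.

22.67

Cumulative frequencies: 7, 14, 22, 37, 59, 72
n = 72; position = n/2 = 36.
This falls in the class 18 to under 23: L = 18, F = 22, f = 15, h = 5.
Median ≈ 18 + ((36 − 22) / 15) × 5 = 22.6667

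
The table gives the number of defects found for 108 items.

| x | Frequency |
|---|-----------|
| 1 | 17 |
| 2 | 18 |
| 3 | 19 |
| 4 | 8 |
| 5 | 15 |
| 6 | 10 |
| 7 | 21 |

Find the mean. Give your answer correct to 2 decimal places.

Values: 1, 2, 3, 4, 5, 6, 7
Σfx = 17×1 + 18×2 + 19×3 + 8×4 + 15×5 + 10×6 + 21×7 = 424
n = Σf = 108
Mean = 424 / 108 = 3.9259

3.93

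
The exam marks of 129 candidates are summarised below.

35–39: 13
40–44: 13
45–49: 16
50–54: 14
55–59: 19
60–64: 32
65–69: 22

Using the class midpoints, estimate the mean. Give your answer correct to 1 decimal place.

Midpoints: 37, 42, 47, 52, 57, 62, 67
Σfm = 13×37 + 13×42 + 16×47 + 14×52 + 19×57 + 32×62 + 22×67 = 7048
n = Σf = 129
Mean = 7048 / 129 = 54.6357

54.6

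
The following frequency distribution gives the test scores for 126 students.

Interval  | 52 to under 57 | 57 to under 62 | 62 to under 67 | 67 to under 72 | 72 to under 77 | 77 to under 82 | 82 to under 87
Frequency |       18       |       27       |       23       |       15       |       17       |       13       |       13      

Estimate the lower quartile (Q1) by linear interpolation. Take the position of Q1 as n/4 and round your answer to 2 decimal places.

Cumulative frequencies: 18, 45, 68, 83, 100, 113, 126
n = 126; position = n/4 = 31.5.
This falls in the class 57 to under 62: L = 57, F = 18, f = 27, h = 5.
Lower quartile ≈ 57 + ((31.5 − 18) / 27) × 5 = 59.5000

59.50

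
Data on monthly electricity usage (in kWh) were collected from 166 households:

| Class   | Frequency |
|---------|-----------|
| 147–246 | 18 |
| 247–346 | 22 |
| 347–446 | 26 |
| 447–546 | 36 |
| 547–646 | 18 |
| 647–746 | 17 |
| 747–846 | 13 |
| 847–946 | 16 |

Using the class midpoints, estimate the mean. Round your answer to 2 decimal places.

Midpoints: 196.5, 296.5, 396.5, 496.5, 596.5, 696.5, 796.5, 896.5
Σfm = 18×196.5 + 22×296.5 + 26×396.5 + 36×496.5 + 18×596.5 + 17×696.5 + 13×796.5 + 16×896.5 = 85519
n = Σf = 166
Mean = 85519 / 166 = 515.1747

515.17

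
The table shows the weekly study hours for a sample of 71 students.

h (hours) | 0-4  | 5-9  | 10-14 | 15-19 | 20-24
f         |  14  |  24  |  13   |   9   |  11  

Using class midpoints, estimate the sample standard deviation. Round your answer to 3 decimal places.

6.729

Midpoints: 2, 7, 12, 17, 22
n = 71, Σfm = 747, mean = 10.5211
Σfm² = 11029
Σf(m − x̄)² = Σfm² − (Σfm)²/n = 11029 − 747²/71 = 3169.7183
Sample variance = 3169.7183 / 70 = 45.2817
Standard deviation = √45.2817 = 6.7292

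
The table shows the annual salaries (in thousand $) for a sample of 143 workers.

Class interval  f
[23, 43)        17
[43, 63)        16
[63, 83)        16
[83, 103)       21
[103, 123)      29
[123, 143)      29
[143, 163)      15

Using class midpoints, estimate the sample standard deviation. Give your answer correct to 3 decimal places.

Midpoints: 33, 53, 73, 93, 113, 133, 153
n = 143, Σfm = 13959, mean = 97.6154
Σfm² = 1564767
Σf(m − x̄)² = Σfm² − (Σfm)²/n = 1564767 − 13959²/143 = 202153.8462
Sample variance = 202153.8462 / 142 = 1423.6186
Standard deviation = √1423.6186 = 37.7309

37.731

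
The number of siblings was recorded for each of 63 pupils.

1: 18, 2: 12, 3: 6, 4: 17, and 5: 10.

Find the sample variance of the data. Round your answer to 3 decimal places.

Values: 1, 2, 3, 4, 5
n = 63, Σfx = 178, mean = 2.8254
Σfx² = 642
Σf(x − x̄)² = Σfx² − (Σfx)²/n = 642 − 178²/63 = 139.0794
Sample variance = 139.0794 / 62 = 2.2432

2.243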